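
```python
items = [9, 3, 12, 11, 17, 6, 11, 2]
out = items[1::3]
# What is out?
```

items has length 8. The slice items[1::3] selects indices [1, 4, 7] (1->3, 4->17, 7->2), giving [3, 17, 2].

[3, 17, 2]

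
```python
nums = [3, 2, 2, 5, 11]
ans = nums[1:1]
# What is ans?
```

nums has length 5. The slice nums[1:1] resolves to an empty index range, so the result is [].

[]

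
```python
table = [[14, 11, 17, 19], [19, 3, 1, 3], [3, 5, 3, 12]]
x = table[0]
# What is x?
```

table has 3 rows. Row 0 is [14, 11, 17, 19].

[14, 11, 17, 19]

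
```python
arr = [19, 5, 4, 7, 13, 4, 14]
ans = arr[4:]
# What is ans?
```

arr has length 7. The slice arr[4:] selects indices [4, 5, 6] (4->13, 5->4, 6->14), giving [13, 4, 14].

[13, 4, 14]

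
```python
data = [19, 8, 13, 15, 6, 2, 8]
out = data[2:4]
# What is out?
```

data has length 7. The slice data[2:4] selects indices [2, 3] (2->13, 3->15), giving [13, 15].

[13, 15]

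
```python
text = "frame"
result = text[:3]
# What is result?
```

text has length 5. The slice text[:3] selects indices [0, 1, 2] (0->'f', 1->'r', 2->'a'), giving 'fra'.

'fra'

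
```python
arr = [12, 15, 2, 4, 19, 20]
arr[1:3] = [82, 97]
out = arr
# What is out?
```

arr starts as [12, 15, 2, 4, 19, 20] (length 6). The slice arr[1:3] covers indices [1, 2] with values [15, 2]. Replacing that slice with [82, 97] (same length) produces [12, 82, 97, 4, 19, 20].

[12, 82, 97, 4, 19, 20]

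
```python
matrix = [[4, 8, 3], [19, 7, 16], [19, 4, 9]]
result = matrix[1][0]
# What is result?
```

matrix[1] = [19, 7, 16]. Taking column 0 of that row yields 19.

19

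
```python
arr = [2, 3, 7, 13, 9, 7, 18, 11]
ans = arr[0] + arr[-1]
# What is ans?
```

arr has length 8. arr[0] = 2.
arr has length 8. Negative index -1 maps to positive index 8 + (-1) = 7. arr[7] = 11.
Sum: 2 + 11 = 13.

13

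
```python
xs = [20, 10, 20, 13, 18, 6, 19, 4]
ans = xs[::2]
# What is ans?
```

xs has length 8. The slice xs[::2] selects indices [0, 2, 4, 6] (0->20, 2->20, 4->18, 6->19), giving [20, 20, 18, 19].

[20, 20, 18, 19]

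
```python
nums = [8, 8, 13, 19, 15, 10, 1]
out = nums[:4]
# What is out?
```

nums has length 7. The slice nums[:4] selects indices [0, 1, 2, 3] (0->8, 1->8, 2->13, 3->19), giving [8, 8, 13, 19].

[8, 8, 13, 19]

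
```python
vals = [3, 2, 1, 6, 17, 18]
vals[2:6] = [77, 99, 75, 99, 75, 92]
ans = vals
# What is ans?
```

vals starts as [3, 2, 1, 6, 17, 18] (length 6). The slice vals[2:6] covers indices [2, 3, 4, 5] with values [1, 6, 17, 18]. Replacing that slice with [77, 99, 75, 99, 75, 92] (different length) produces [3, 2, 77, 99, 75, 99, 75, 92].

[3, 2, 77, 99, 75, 99, 75, 92]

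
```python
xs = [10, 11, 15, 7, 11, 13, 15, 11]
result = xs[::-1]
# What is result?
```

xs has length 8. The slice xs[::-1] selects indices [7, 6, 5, 4, 3, 2, 1, 0] (7->11, 6->15, 5->13, 4->11, 3->7, 2->15, 1->11, 0->10), giving [11, 15, 13, 11, 7, 15, 11, 10].

[11, 15, 13, 11, 7, 15, 11, 10]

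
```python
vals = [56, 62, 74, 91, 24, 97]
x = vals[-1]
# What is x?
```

vals has length 6. Negative index -1 maps to positive index 6 + (-1) = 5. vals[5] = 97.

97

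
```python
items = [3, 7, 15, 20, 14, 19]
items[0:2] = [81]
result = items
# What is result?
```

items starts as [3, 7, 15, 20, 14, 19] (length 6). The slice items[0:2] covers indices [0, 1] with values [3, 7]. Replacing that slice with [81] (different length) produces [81, 15, 20, 14, 19].

[81, 15, 20, 14, 19]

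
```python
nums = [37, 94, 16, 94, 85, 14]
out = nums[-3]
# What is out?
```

nums has length 6. Negative index -3 maps to positive index 6 + (-3) = 3. nums[3] = 94.

94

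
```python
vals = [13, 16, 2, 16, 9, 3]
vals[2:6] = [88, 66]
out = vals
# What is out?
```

vals starts as [13, 16, 2, 16, 9, 3] (length 6). The slice vals[2:6] covers indices [2, 3, 4, 5] with values [2, 16, 9, 3]. Replacing that slice with [88, 66] (different length) produces [13, 16, 88, 66].

[13, 16, 88, 66]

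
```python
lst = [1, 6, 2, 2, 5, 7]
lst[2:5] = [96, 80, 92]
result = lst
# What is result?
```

lst starts as [1, 6, 2, 2, 5, 7] (length 6). The slice lst[2:5] covers indices [2, 3, 4] with values [2, 2, 5]. Replacing that slice with [96, 80, 92] (same length) produces [1, 6, 96, 80, 92, 7].

[1, 6, 96, 80, 92, 7]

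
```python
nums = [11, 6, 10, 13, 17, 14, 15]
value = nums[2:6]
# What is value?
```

nums has length 7. The slice nums[2:6] selects indices [2, 3, 4, 5] (2->10, 3->13, 4->17, 5->14), giving [10, 13, 17, 14].

[10, 13, 17, 14]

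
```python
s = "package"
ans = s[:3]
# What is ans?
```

s has length 7. The slice s[:3] selects indices [0, 1, 2] (0->'p', 1->'a', 2->'c'), giving 'pac'.

'pac'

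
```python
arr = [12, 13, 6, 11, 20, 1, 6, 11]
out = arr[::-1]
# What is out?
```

arr has length 8. The slice arr[::-1] selects indices [7, 6, 5, 4, 3, 2, 1, 0] (7->11, 6->6, 5->1, 4->20, 3->11, 2->6, 1->13, 0->12), giving [11, 6, 1, 20, 11, 6, 13, 12].

[11, 6, 1, 20, 11, 6, 13, 12]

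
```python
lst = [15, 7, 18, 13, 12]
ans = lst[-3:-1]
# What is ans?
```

lst has length 5. The slice lst[-3:-1] selects indices [2, 3] (2->18, 3->13), giving [18, 13].

[18, 13]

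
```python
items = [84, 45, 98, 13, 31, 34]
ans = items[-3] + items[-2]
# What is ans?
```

items has length 6. Negative index -3 maps to positive index 6 + (-3) = 3. items[3] = 13.
items has length 6. Negative index -2 maps to positive index 6 + (-2) = 4. items[4] = 31.
Sum: 13 + 31 = 44.

44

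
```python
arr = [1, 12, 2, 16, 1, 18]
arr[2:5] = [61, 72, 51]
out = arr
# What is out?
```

arr starts as [1, 12, 2, 16, 1, 18] (length 6). The slice arr[2:5] covers indices [2, 3, 4] with values [2, 16, 1]. Replacing that slice with [61, 72, 51] (same length) produces [1, 12, 61, 72, 51, 18].

[1, 12, 61, 72, 51, 18]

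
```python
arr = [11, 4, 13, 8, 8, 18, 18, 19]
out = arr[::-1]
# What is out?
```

arr has length 8. The slice arr[::-1] selects indices [7, 6, 5, 4, 3, 2, 1, 0] (7->19, 6->18, 5->18, 4->8, 3->8, 2->13, 1->4, 0->11), giving [19, 18, 18, 8, 8, 13, 4, 11].

[19, 18, 18, 8, 8, 13, 4, 11]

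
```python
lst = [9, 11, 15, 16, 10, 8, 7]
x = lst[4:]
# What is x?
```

lst has length 7. The slice lst[4:] selects indices [4, 5, 6] (4->10, 5->8, 6->7), giving [10, 8, 7].

[10, 8, 7]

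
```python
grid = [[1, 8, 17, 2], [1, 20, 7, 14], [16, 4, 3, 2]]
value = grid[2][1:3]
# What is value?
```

grid[2] = [16, 4, 3, 2]. grid[2] has length 4. The slice grid[2][1:3] selects indices [1, 2] (1->4, 2->3), giving [4, 3].

[4, 3]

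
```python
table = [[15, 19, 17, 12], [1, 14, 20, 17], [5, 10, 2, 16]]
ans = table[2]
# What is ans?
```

table has 3 rows. Row 2 is [5, 10, 2, 16].

[5, 10, 2, 16]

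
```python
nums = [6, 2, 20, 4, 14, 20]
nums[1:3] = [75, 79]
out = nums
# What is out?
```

nums starts as [6, 2, 20, 4, 14, 20] (length 6). The slice nums[1:3] covers indices [1, 2] with values [2, 20]. Replacing that slice with [75, 79] (same length) produces [6, 75, 79, 4, 14, 20].

[6, 75, 79, 4, 14, 20]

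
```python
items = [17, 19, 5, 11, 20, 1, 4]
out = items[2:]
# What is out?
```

items has length 7. The slice items[2:] selects indices [2, 3, 4, 5, 6] (2->5, 3->11, 4->20, 5->1, 6->4), giving [5, 11, 20, 1, 4].

[5, 11, 20, 1, 4]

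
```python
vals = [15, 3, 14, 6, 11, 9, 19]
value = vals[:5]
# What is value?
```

vals has length 7. The slice vals[:5] selects indices [0, 1, 2, 3, 4] (0->15, 1->3, 2->14, 3->6, 4->11), giving [15, 3, 14, 6, 11].

[15, 3, 14, 6, 11]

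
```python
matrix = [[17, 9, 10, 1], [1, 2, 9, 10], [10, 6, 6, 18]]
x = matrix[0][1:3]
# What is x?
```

matrix[0] = [17, 9, 10, 1]. matrix[0] has length 4. The slice matrix[0][1:3] selects indices [1, 2] (1->9, 2->10), giving [9, 10].

[9, 10]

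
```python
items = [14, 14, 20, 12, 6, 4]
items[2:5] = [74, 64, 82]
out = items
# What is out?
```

items starts as [14, 14, 20, 12, 6, 4] (length 6). The slice items[2:5] covers indices [2, 3, 4] with values [20, 12, 6]. Replacing that slice with [74, 64, 82] (same length) produces [14, 14, 74, 64, 82, 4].

[14, 14, 74, 64, 82, 4]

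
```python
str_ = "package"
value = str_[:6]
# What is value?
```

str_ has length 7. The slice str_[:6] selects indices [0, 1, 2, 3, 4, 5] (0->'p', 1->'a', 2->'c', 3->'k', 4->'a', 5->'g'), giving 'packag'.

'packag'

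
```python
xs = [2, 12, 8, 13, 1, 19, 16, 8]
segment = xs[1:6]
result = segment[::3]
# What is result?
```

xs has length 8. The slice xs[1:6] selects indices [1, 2, 3, 4, 5] (1->12, 2->8, 3->13, 4->1, 5->19), giving [12, 8, 13, 1, 19]. So segment = [12, 8, 13, 1, 19]. segment has length 5. The slice segment[::3] selects indices [0, 3] (0->12, 3->1), giving [12, 1].

[12, 1]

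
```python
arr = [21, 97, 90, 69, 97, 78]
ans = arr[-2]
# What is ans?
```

arr has length 6. Negative index -2 maps to positive index 6 + (-2) = 4. arr[4] = 97.

97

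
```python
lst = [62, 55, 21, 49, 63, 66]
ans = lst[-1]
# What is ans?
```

lst has length 6. Negative index -1 maps to positive index 6 + (-1) = 5. lst[5] = 66.

66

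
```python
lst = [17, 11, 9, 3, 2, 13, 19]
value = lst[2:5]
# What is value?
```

lst has length 7. The slice lst[2:5] selects indices [2, 3, 4] (2->9, 3->3, 4->2), giving [9, 3, 2].

[9, 3, 2]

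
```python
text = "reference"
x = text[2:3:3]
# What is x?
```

text has length 9. The slice text[2:3:3] selects indices [2] (2->'f'), giving 'f'.

'f'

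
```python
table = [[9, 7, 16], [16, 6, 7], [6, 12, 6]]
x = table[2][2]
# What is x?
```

table[2] = [6, 12, 6]. Taking column 2 of that row yields 6.

6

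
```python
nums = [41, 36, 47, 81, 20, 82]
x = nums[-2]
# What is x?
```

nums has length 6. Negative index -2 maps to positive index 6 + (-2) = 4. nums[4] = 20.

20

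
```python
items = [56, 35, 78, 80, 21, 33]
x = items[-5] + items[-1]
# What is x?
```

items has length 6. Negative index -5 maps to positive index 6 + (-5) = 1. items[1] = 35.
items has length 6. Negative index -1 maps to positive index 6 + (-1) = 5. items[5] = 33.
Sum: 35 + 33 = 68.

68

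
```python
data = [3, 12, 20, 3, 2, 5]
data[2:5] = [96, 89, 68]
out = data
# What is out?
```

data starts as [3, 12, 20, 3, 2, 5] (length 6). The slice data[2:5] covers indices [2, 3, 4] with values [20, 3, 2]. Replacing that slice with [96, 89, 68] (same length) produces [3, 12, 96, 89, 68, 5].

[3, 12, 96, 89, 68, 5]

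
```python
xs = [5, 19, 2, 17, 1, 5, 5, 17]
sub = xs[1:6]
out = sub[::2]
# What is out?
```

xs has length 8. The slice xs[1:6] selects indices [1, 2, 3, 4, 5] (1->19, 2->2, 3->17, 4->1, 5->5), giving [19, 2, 17, 1, 5]. So sub = [19, 2, 17, 1, 5]. sub has length 5. The slice sub[::2] selects indices [0, 2, 4] (0->19, 2->17, 4->5), giving [19, 17, 5].

[19, 17, 5]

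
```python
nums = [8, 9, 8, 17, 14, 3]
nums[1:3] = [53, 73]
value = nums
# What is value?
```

nums starts as [8, 9, 8, 17, 14, 3] (length 6). The slice nums[1:3] covers indices [1, 2] with values [9, 8]. Replacing that slice with [53, 73] (same length) produces [8, 53, 73, 17, 14, 3].

[8, 53, 73, 17, 14, 3]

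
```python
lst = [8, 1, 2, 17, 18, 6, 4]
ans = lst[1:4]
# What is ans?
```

lst has length 7. The slice lst[1:4] selects indices [1, 2, 3] (1->1, 2->2, 3->17), giving [1, 2, 17].

[1, 2, 17]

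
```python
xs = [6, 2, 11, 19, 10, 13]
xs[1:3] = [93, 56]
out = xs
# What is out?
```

xs starts as [6, 2, 11, 19, 10, 13] (length 6). The slice xs[1:3] covers indices [1, 2] with values [2, 11]. Replacing that slice with [93, 56] (same length) produces [6, 93, 56, 19, 10, 13].

[6, 93, 56, 19, 10, 13]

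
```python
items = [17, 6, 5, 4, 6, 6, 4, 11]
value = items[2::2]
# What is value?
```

items has length 8. The slice items[2::2] selects indices [2, 4, 6] (2->5, 4->6, 6->4), giving [5, 6, 4].

[5, 6, 4]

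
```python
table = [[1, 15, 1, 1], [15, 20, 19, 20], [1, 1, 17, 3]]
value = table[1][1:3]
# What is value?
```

table[1] = [15, 20, 19, 20]. table[1] has length 4. The slice table[1][1:3] selects indices [1, 2] (1->20, 2->19), giving [20, 19].

[20, 19]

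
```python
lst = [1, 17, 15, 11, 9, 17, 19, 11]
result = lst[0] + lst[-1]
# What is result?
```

lst has length 8. lst[0] = 1.
lst has length 8. Negative index -1 maps to positive index 8 + (-1) = 7. lst[7] = 11.
Sum: 1 + 11 = 12.

12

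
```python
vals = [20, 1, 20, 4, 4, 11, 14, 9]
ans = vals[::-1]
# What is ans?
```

vals has length 8. The slice vals[::-1] selects indices [7, 6, 5, 4, 3, 2, 1, 0] (7->9, 6->14, 5->11, 4->4, 3->4, 2->20, 1->1, 0->20), giving [9, 14, 11, 4, 4, 20, 1, 20].

[9, 14, 11, 4, 4, 20, 1, 20]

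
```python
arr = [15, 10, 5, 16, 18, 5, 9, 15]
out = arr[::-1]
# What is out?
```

arr has length 8. The slice arr[::-1] selects indices [7, 6, 5, 4, 3, 2, 1, 0] (7->15, 6->9, 5->5, 4->18, 3->16, 2->5, 1->10, 0->15), giving [15, 9, 5, 18, 16, 5, 10, 15].

[15, 9, 5, 18, 16, 5, 10, 15]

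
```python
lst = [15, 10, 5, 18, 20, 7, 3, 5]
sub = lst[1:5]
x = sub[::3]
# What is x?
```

lst has length 8. The slice lst[1:5] selects indices [1, 2, 3, 4] (1->10, 2->5, 3->18, 4->20), giving [10, 5, 18, 20]. So sub = [10, 5, 18, 20]. sub has length 4. The slice sub[::3] selects indices [0, 3] (0->10, 3->20), giving [10, 20].

[10, 20]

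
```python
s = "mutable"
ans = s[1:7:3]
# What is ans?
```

s has length 7. The slice s[1:7:3] selects indices [1, 4] (1->'u', 4->'b'), giving 'ub'.

'ub'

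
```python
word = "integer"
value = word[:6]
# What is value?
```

word has length 7. The slice word[:6] selects indices [0, 1, 2, 3, 4, 5] (0->'i', 1->'n', 2->'t', 3->'e', 4->'g', 5->'e'), giving 'intege'.

'intege'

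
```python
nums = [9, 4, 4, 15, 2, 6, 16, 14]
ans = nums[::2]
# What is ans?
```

nums has length 8. The slice nums[::2] selects indices [0, 2, 4, 6] (0->9, 2->4, 4->2, 6->16), giving [9, 4, 2, 16].

[9, 4, 2, 16]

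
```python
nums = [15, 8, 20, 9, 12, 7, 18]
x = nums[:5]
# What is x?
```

nums has length 7. The slice nums[:5] selects indices [0, 1, 2, 3, 4] (0->15, 1->8, 2->20, 3->9, 4->12), giving [15, 8, 20, 9, 12].

[15, 8, 20, 9, 12]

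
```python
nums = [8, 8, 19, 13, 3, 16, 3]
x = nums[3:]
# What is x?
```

nums has length 7. The slice nums[3:] selects indices [3, 4, 5, 6] (3->13, 4->3, 5->16, 6->3), giving [13, 3, 16, 3].

[13, 3, 16, 3]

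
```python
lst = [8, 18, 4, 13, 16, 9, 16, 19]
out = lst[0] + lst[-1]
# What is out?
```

lst has length 8. lst[0] = 8.
lst has length 8. Negative index -1 maps to positive index 8 + (-1) = 7. lst[7] = 19.
Sum: 8 + 19 = 27.

27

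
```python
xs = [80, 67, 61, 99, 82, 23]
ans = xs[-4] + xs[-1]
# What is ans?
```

xs has length 6. Negative index -4 maps to positive index 6 + (-4) = 2. xs[2] = 61.
xs has length 6. Negative index -1 maps to positive index 6 + (-1) = 5. xs[5] = 23.
Sum: 61 + 23 = 84.

84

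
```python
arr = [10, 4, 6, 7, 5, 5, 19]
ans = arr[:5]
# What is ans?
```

arr has length 7. The slice arr[:5] selects indices [0, 1, 2, 3, 4] (0->10, 1->4, 2->6, 3->7, 4->5), giving [10, 4, 6, 7, 5].

[10, 4, 6, 7, 5]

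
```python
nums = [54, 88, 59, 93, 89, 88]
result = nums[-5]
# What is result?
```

nums has length 6. Negative index -5 maps to positive index 6 + (-5) = 1. nums[1] = 88.

88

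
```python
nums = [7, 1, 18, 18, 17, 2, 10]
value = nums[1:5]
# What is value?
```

nums has length 7. The slice nums[1:5] selects indices [1, 2, 3, 4] (1->1, 2->18, 3->18, 4->17), giving [1, 18, 18, 17].

[1, 18, 18, 17]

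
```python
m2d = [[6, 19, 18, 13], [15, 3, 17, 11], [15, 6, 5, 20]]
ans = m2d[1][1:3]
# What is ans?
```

m2d[1] = [15, 3, 17, 11]. m2d[1] has length 4. The slice m2d[1][1:3] selects indices [1, 2] (1->3, 2->17), giving [3, 17].

[3, 17]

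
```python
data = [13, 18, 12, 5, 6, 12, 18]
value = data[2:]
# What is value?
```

data has length 7. The slice data[2:] selects indices [2, 3, 4, 5, 6] (2->12, 3->5, 4->6, 5->12, 6->18), giving [12, 5, 6, 12, 18].

[12, 5, 6, 12, 18]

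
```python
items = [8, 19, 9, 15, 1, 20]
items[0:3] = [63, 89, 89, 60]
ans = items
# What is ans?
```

items starts as [8, 19, 9, 15, 1, 20] (length 6). The slice items[0:3] covers indices [0, 1, 2] with values [8, 19, 9]. Replacing that slice with [63, 89, 89, 60] (different length) produces [63, 89, 89, 60, 15, 1, 20].

[63, 89, 89, 60, 15, 1, 20]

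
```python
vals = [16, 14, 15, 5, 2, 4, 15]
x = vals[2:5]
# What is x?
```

vals has length 7. The slice vals[2:5] selects indices [2, 3, 4] (2->15, 3->5, 4->2), giving [15, 5, 2].

[15, 5, 2]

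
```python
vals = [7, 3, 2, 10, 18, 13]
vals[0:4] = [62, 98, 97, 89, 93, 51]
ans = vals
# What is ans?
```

vals starts as [7, 3, 2, 10, 18, 13] (length 6). The slice vals[0:4] covers indices [0, 1, 2, 3] with values [7, 3, 2, 10]. Replacing that slice with [62, 98, 97, 89, 93, 51] (different length) produces [62, 98, 97, 89, 93, 51, 18, 13].

[62, 98, 97, 89, 93, 51, 18, 13]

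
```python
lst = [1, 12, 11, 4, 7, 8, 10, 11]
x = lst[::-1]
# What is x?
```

lst has length 8. The slice lst[::-1] selects indices [7, 6, 5, 4, 3, 2, 1, 0] (7->11, 6->10, 5->8, 4->7, 3->4, 2->11, 1->12, 0->1), giving [11, 10, 8, 7, 4, 11, 12, 1].

[11, 10, 8, 7, 4, 11, 12, 1]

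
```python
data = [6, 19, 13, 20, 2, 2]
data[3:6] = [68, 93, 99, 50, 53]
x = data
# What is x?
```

data starts as [6, 19, 13, 20, 2, 2] (length 6). The slice data[3:6] covers indices [3, 4, 5] with values [20, 2, 2]. Replacing that slice with [68, 93, 99, 50, 53] (different length) produces [6, 19, 13, 68, 93, 99, 50, 53].

[6, 19, 13, 68, 93, 99, 50, 53]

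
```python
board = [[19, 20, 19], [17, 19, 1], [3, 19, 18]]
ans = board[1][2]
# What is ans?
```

board[1] = [17, 19, 1]. Taking column 2 of that row yields 1.

1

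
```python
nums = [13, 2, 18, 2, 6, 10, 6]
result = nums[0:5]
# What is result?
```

nums has length 7. The slice nums[0:5] selects indices [0, 1, 2, 3, 4] (0->13, 1->2, 2->18, 3->2, 4->6), giving [13, 2, 18, 2, 6].

[13, 2, 18, 2, 6]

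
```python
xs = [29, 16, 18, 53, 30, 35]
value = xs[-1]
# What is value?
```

xs has length 6. Negative index -1 maps to positive index 6 + (-1) = 5. xs[5] = 35.

35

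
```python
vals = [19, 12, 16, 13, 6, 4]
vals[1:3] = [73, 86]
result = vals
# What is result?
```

vals starts as [19, 12, 16, 13, 6, 4] (length 6). The slice vals[1:3] covers indices [1, 2] with values [12, 16]. Replacing that slice with [73, 86] (same length) produces [19, 73, 86, 13, 6, 4].

[19, 73, 86, 13, 6, 4]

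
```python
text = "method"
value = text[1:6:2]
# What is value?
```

text has length 6. The slice text[1:6:2] selects indices [1, 3, 5] (1->'e', 3->'h', 5->'d'), giving 'ehd'.

'ehd'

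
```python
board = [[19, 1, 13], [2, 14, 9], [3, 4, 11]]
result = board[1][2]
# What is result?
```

board[1] = [2, 14, 9]. Taking column 2 of that row yields 9.

9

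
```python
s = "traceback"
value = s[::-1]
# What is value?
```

s has length 9. The slice s[::-1] selects indices [8, 7, 6, 5, 4, 3, 2, 1, 0] (8->'k', 7->'c', 6->'a', 5->'b', 4->'e', 3->'c', 2->'a', 1->'r', 0->'t'), giving 'kcabecart'.

'kcabecart'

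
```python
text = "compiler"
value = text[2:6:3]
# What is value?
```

text has length 8. The slice text[2:6:3] selects indices [2, 5] (2->'m', 5->'l'), giving 'ml'.

'ml'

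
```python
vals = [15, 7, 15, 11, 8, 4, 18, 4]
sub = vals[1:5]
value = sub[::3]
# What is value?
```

vals has length 8. The slice vals[1:5] selects indices [1, 2, 3, 4] (1->7, 2->15, 3->11, 4->8), giving [7, 15, 11, 8]. So sub = [7, 15, 11, 8]. sub has length 4. The slice sub[::3] selects indices [0, 3] (0->7, 3->8), giving [7, 8].

[7, 8]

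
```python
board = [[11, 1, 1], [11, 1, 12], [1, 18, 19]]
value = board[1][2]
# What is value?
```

board[1] = [11, 1, 12]. Taking column 2 of that row yields 12.

12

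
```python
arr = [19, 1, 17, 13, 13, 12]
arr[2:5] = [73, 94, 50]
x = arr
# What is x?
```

arr starts as [19, 1, 17, 13, 13, 12] (length 6). The slice arr[2:5] covers indices [2, 3, 4] with values [17, 13, 13]. Replacing that slice with [73, 94, 50] (same length) produces [19, 1, 73, 94, 50, 12].

[19, 1, 73, 94, 50, 12]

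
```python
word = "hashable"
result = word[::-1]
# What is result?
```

word has length 8. The slice word[::-1] selects indices [7, 6, 5, 4, 3, 2, 1, 0] (7->'e', 6->'l', 5->'b', 4->'a', 3->'h', 2->'s', 1->'a', 0->'h'), giving 'elbahsah'.

'elbahsah'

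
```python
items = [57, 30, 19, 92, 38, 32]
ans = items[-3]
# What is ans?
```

items has length 6. Negative index -3 maps to positive index 6 + (-3) = 3. items[3] = 92.

92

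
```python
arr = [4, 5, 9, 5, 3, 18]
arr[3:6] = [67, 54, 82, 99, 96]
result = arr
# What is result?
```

arr starts as [4, 5, 9, 5, 3, 18] (length 6). The slice arr[3:6] covers indices [3, 4, 5] with values [5, 3, 18]. Replacing that slice with [67, 54, 82, 99, 96] (different length) produces [4, 5, 9, 67, 54, 82, 99, 96].

[4, 5, 9, 67, 54, 82, 99, 96]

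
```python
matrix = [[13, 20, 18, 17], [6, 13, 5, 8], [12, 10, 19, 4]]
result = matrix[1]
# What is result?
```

matrix has 3 rows. Row 1 is [6, 13, 5, 8].

[6, 13, 5, 8]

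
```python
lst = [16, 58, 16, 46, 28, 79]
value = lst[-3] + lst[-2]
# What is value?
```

lst has length 6. Negative index -3 maps to positive index 6 + (-3) = 3. lst[3] = 46.
lst has length 6. Negative index -2 maps to positive index 6 + (-2) = 4. lst[4] = 28.
Sum: 46 + 28 = 74.

74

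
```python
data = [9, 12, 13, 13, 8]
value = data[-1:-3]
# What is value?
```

data has length 5. The slice data[-1:-3] resolves to an empty index range, so the result is [].

[]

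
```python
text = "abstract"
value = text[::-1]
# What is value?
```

text has length 8. The slice text[::-1] selects indices [7, 6, 5, 4, 3, 2, 1, 0] (7->'t', 6->'c', 5->'a', 4->'r', 3->'t', 2->'s', 1->'b', 0->'a'), giving 'tcartsba'.

'tcartsba'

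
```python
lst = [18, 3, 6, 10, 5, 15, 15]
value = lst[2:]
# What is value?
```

lst has length 7. The slice lst[2:] selects indices [2, 3, 4, 5, 6] (2->6, 3->10, 4->5, 5->15, 6->15), giving [6, 10, 5, 15, 15].

[6, 10, 5, 15, 15]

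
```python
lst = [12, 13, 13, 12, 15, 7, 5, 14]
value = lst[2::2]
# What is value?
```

lst has length 8. The slice lst[2::2] selects indices [2, 4, 6] (2->13, 4->15, 6->5), giving [13, 15, 5].

[13, 15, 5]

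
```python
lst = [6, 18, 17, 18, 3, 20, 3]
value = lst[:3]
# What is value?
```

lst has length 7. The slice lst[:3] selects indices [0, 1, 2] (0->6, 1->18, 2->17), giving [6, 18, 17].

[6, 18, 17]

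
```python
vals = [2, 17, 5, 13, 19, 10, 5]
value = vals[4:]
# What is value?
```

vals has length 7. The slice vals[4:] selects indices [4, 5, 6] (4->19, 5->10, 6->5), giving [19, 10, 5].

[19, 10, 5]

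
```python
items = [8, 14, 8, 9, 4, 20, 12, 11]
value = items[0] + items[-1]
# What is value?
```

items has length 8. items[0] = 8.
items has length 8. Negative index -1 maps to positive index 8 + (-1) = 7. items[7] = 11.
Sum: 8 + 11 = 19.

19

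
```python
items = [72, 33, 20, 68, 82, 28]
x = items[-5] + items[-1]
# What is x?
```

items has length 6. Negative index -5 maps to positive index 6 + (-5) = 1. items[1] = 33.
items has length 6. Negative index -1 maps to positive index 6 + (-1) = 5. items[5] = 28.
Sum: 33 + 28 = 61.

61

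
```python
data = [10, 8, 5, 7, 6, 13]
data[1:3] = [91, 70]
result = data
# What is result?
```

data starts as [10, 8, 5, 7, 6, 13] (length 6). The slice data[1:3] covers indices [1, 2] with values [8, 5]. Replacing that slice with [91, 70] (same length) produces [10, 91, 70, 7, 6, 13].

[10, 91, 70, 7, 6, 13]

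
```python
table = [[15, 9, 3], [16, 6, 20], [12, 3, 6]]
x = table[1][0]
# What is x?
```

table[1] = [16, 6, 20]. Taking column 0 of that row yields 16.

16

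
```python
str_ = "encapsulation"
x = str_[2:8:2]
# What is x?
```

str_ has length 13. The slice str_[2:8:2] selects indices [2, 4, 6] (2->'c', 4->'p', 6->'u'), giving 'cpu'.

'cpu'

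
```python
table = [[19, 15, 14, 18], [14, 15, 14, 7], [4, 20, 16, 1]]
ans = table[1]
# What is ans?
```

table has 3 rows. Row 1 is [14, 15, 14, 7].

[14, 15, 14, 7]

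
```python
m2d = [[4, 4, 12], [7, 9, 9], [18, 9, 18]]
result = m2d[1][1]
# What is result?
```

m2d[1] = [7, 9, 9]. Taking column 1 of that row yields 9.

9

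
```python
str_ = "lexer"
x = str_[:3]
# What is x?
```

str_ has length 5. The slice str_[:3] selects indices [0, 1, 2] (0->'l', 1->'e', 2->'x'), giving 'lex'.

'lex'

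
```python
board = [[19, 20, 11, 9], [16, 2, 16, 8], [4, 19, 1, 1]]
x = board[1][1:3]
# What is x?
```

board[1] = [16, 2, 16, 8]. board[1] has length 4. The slice board[1][1:3] selects indices [1, 2] (1->2, 2->16), giving [2, 16].

[2, 16]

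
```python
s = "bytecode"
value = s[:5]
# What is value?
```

s has length 8. The slice s[:5] selects indices [0, 1, 2, 3, 4] (0->'b', 1->'y', 2->'t', 3->'e', 4->'c'), giving 'bytec'.

'bytec'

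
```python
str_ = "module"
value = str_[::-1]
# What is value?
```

str_ has length 6. The slice str_[::-1] selects indices [5, 4, 3, 2, 1, 0] (5->'e', 4->'l', 3->'u', 2->'d', 1->'o', 0->'m'), giving 'eludom'.

'eludom'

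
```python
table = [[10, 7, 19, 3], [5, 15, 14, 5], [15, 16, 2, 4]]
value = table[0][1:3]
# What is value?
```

table[0] = [10, 7, 19, 3]. table[0] has length 4. The slice table[0][1:3] selects indices [1, 2] (1->7, 2->19), giving [7, 19].

[7, 19]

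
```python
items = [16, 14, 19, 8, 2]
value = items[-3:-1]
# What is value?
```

items has length 5. The slice items[-3:-1] selects indices [2, 3] (2->19, 3->8), giving [19, 8].

[19, 8]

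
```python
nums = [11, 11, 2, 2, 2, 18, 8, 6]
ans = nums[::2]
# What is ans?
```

nums has length 8. The slice nums[::2] selects indices [0, 2, 4, 6] (0->11, 2->2, 4->2, 6->8), giving [11, 2, 2, 8].

[11, 2, 2, 8]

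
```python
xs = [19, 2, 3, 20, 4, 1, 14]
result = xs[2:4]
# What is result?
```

xs has length 7. The slice xs[2:4] selects indices [2, 3] (2->3, 3->20), giving [3, 20].

[3, 20]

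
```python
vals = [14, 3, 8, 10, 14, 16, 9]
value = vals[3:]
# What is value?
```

vals has length 7. The slice vals[3:] selects indices [3, 4, 5, 6] (3->10, 4->14, 5->16, 6->9), giving [10, 14, 16, 9].

[10, 14, 16, 9]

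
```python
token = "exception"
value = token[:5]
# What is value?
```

token has length 9. The slice token[:5] selects indices [0, 1, 2, 3, 4] (0->'e', 1->'x', 2->'c', 3->'e', 4->'p'), giving 'excep'.

'excep'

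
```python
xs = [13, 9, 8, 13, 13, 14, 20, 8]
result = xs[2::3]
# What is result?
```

xs has length 8. The slice xs[2::3] selects indices [2, 5] (2->8, 5->14), giving [8, 14].

[8, 14]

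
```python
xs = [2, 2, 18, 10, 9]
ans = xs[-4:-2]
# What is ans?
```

xs has length 5. The slice xs[-4:-2] selects indices [1, 2] (1->2, 2->18), giving [2, 18].

[2, 18]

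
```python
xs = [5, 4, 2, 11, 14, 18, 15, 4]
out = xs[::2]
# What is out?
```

xs has length 8. The slice xs[::2] selects indices [0, 2, 4, 6] (0->5, 2->2, 4->14, 6->15), giving [5, 2, 14, 15].

[5, 2, 14, 15]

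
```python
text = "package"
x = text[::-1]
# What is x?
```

text has length 7. The slice text[::-1] selects indices [6, 5, 4, 3, 2, 1, 0] (6->'e', 5->'g', 4->'a', 3->'k', 2->'c', 1->'a', 0->'p'), giving 'egakcap'.

'egakcap'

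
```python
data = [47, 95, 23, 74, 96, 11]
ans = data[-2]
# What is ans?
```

data has length 6. Negative index -2 maps to positive index 6 + (-2) = 4. data[4] = 96.

96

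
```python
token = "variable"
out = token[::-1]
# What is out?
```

token has length 8. The slice token[::-1] selects indices [7, 6, 5, 4, 3, 2, 1, 0] (7->'e', 6->'l', 5->'b', 4->'a', 3->'i', 2->'r', 1->'a', 0->'v'), giving 'elbairav'.

'elbairav'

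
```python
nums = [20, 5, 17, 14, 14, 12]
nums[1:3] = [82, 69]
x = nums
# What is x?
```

nums starts as [20, 5, 17, 14, 14, 12] (length 6). The slice nums[1:3] covers indices [1, 2] with values [5, 17]. Replacing that slice with [82, 69] (same length) produces [20, 82, 69, 14, 14, 12].

[20, 82, 69, 14, 14, 12]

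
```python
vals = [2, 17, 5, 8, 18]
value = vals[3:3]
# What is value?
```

vals has length 5. The slice vals[3:3] resolves to an empty index range, so the result is [].

[]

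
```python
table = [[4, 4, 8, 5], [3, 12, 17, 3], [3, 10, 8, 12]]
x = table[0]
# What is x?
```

table has 3 rows. Row 0 is [4, 4, 8, 5].

[4, 4, 8, 5]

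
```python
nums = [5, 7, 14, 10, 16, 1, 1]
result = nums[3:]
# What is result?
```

nums has length 7. The slice nums[3:] selects indices [3, 4, 5, 6] (3->10, 4->16, 5->1, 6->1), giving [10, 16, 1, 1].

[10, 16, 1, 1]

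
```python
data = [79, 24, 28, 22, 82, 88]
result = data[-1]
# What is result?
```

data has length 6. Negative index -1 maps to positive index 6 + (-1) = 5. data[5] = 88.

88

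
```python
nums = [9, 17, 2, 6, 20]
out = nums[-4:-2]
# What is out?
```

nums has length 5. The slice nums[-4:-2] selects indices [1, 2] (1->17, 2->2), giving [17, 2].

[17, 2]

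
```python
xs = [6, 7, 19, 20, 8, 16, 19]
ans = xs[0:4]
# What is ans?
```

xs has length 7. The slice xs[0:4] selects indices [0, 1, 2, 3] (0->6, 1->7, 2->19, 3->20), giving [6, 7, 19, 20].

[6, 7, 19, 20]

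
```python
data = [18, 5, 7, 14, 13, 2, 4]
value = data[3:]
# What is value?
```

data has length 7. The slice data[3:] selects indices [3, 4, 5, 6] (3->14, 4->13, 5->2, 6->4), giving [14, 13, 2, 4].

[14, 13, 2, 4]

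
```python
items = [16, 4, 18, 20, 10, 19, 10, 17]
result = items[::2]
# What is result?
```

items has length 8. The slice items[::2] selects indices [0, 2, 4, 6] (0->16, 2->18, 4->10, 6->10), giving [16, 18, 10, 10].

[16, 18, 10, 10]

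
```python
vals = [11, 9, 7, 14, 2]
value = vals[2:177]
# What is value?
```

vals has length 5. The slice vals[2:177] selects indices [2, 3, 4] (2->7, 3->14, 4->2), giving [7, 14, 2].

[7, 14, 2]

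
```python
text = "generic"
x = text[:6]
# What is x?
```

text has length 7. The slice text[:6] selects indices [0, 1, 2, 3, 4, 5] (0->'g', 1->'e', 2->'n', 3->'e', 4->'r', 5->'i'), giving 'generi'.

'generi'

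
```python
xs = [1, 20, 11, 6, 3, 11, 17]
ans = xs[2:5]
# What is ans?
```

xs has length 7. The slice xs[2:5] selects indices [2, 3, 4] (2->11, 3->6, 4->3), giving [11, 6, 3].

[11, 6, 3]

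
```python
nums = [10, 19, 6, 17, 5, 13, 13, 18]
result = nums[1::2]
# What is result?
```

nums has length 8. The slice nums[1::2] selects indices [1, 3, 5, 7] (1->19, 3->17, 5->13, 7->18), giving [19, 17, 13, 18].

[19, 17, 13, 18]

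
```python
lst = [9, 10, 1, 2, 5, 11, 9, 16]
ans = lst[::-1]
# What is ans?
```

lst has length 8. The slice lst[::-1] selects indices [7, 6, 5, 4, 3, 2, 1, 0] (7->16, 6->9, 5->11, 4->5, 3->2, 2->1, 1->10, 0->9), giving [16, 9, 11, 5, 2, 1, 10, 9].

[16, 9, 11, 5, 2, 1, 10, 9]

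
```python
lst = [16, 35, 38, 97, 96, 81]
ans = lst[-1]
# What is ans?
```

lst has length 6. Negative index -1 maps to positive index 6 + (-1) = 5. lst[5] = 81.

81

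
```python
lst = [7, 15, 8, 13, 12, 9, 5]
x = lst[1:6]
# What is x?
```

lst has length 7. The slice lst[1:6] selects indices [1, 2, 3, 4, 5] (1->15, 2->8, 3->13, 4->12, 5->9), giving [15, 8, 13, 12, 9].

[15, 8, 13, 12, 9]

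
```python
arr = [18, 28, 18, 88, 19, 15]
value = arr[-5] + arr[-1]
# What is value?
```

arr has length 6. Negative index -5 maps to positive index 6 + (-5) = 1. arr[1] = 28.
arr has length 6. Negative index -1 maps to positive index 6 + (-1) = 5. arr[5] = 15.
Sum: 28 + 15 = 43.

43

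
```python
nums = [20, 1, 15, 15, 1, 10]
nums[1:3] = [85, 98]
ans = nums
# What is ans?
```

nums starts as [20, 1, 15, 15, 1, 10] (length 6). The slice nums[1:3] covers indices [1, 2] with values [1, 15]. Replacing that slice with [85, 98] (same length) produces [20, 85, 98, 15, 1, 10].

[20, 85, 98, 15, 1, 10]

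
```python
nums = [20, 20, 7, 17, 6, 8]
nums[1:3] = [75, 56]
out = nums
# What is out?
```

nums starts as [20, 20, 7, 17, 6, 8] (length 6). The slice nums[1:3] covers indices [1, 2] with values [20, 7]. Replacing that slice with [75, 56] (same length) produces [20, 75, 56, 17, 6, 8].

[20, 75, 56, 17, 6, 8]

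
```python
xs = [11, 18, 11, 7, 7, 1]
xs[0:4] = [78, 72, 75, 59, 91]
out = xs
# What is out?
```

xs starts as [11, 18, 11, 7, 7, 1] (length 6). The slice xs[0:4] covers indices [0, 1, 2, 3] with values [11, 18, 11, 7]. Replacing that slice with [78, 72, 75, 59, 91] (different length) produces [78, 72, 75, 59, 91, 7, 1].

[78, 72, 75, 59, 91, 7, 1]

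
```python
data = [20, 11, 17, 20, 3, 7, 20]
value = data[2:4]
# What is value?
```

data has length 7. The slice data[2:4] selects indices [2, 3] (2->17, 3->20), giving [17, 20].

[17, 20]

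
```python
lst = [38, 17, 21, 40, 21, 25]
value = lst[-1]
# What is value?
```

lst has length 6. Negative index -1 maps to positive index 6 + (-1) = 5. lst[5] = 25.

25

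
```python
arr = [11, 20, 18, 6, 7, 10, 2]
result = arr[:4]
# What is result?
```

arr has length 7. The slice arr[:4] selects indices [0, 1, 2, 3] (0->11, 1->20, 2->18, 3->6), giving [11, 20, 18, 6].

[11, 20, 18, 6]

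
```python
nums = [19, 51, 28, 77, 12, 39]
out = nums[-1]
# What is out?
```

nums has length 6. Negative index -1 maps to positive index 6 + (-1) = 5. nums[5] = 39.

39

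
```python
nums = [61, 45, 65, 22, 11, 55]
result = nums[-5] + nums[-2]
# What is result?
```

nums has length 6. Negative index -5 maps to positive index 6 + (-5) = 1. nums[1] = 45.
nums has length 6. Negative index -2 maps to positive index 6 + (-2) = 4. nums[4] = 11.
Sum: 45 + 11 = 56.

56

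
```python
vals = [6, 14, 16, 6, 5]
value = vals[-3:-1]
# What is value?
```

vals has length 5. The slice vals[-3:-1] selects indices [2, 3] (2->16, 3->6), giving [16, 6].

[16, 6]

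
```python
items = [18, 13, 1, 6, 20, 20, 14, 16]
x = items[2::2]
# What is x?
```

items has length 8. The slice items[2::2] selects indices [2, 4, 6] (2->1, 4->20, 6->14), giving [1, 20, 14].

[1, 20, 14]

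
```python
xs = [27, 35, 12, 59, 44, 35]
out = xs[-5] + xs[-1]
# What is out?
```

xs has length 6. Negative index -5 maps to positive index 6 + (-5) = 1. xs[1] = 35.
xs has length 6. Negative index -1 maps to positive index 6 + (-1) = 5. xs[5] = 35.
Sum: 35 + 35 = 70.

70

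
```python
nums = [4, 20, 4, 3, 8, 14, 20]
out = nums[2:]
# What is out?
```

nums has length 7. The slice nums[2:] selects indices [2, 3, 4, 5, 6] (2->4, 3->3, 4->8, 5->14, 6->20), giving [4, 3, 8, 14, 20].

[4, 3, 8, 14, 20]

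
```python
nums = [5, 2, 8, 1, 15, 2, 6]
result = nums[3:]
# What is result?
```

nums has length 7. The slice nums[3:] selects indices [3, 4, 5, 6] (3->1, 4->15, 5->2, 6->6), giving [1, 15, 2, 6].

[1, 15, 2, 6]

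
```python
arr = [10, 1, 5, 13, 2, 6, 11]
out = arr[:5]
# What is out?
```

arr has length 7. The slice arr[:5] selects indices [0, 1, 2, 3, 4] (0->10, 1->1, 2->5, 3->13, 4->2), giving [10, 1, 5, 13, 2].

[10, 1, 5, 13, 2]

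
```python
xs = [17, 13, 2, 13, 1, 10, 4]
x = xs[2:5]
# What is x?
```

xs has length 7. The slice xs[2:5] selects indices [2, 3, 4] (2->2, 3->13, 4->1), giving [2, 13, 1].

[2, 13, 1]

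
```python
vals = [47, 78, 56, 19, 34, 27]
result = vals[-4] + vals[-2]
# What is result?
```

vals has length 6. Negative index -4 maps to positive index 6 + (-4) = 2. vals[2] = 56.
vals has length 6. Negative index -2 maps to positive index 6 + (-2) = 4. vals[4] = 34.
Sum: 56 + 34 = 90.

90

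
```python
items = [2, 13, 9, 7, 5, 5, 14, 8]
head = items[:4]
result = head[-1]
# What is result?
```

items has length 8. The slice items[:4] selects indices [0, 1, 2, 3] (0->2, 1->13, 2->9, 3->7), giving [2, 13, 9, 7]. So head = [2, 13, 9, 7]. Then head[-1] = 7.

7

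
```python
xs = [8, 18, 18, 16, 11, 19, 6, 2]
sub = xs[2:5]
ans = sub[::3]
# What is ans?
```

xs has length 8. The slice xs[2:5] selects indices [2, 3, 4] (2->18, 3->16, 4->11), giving [18, 16, 11]. So sub = [18, 16, 11]. sub has length 3. The slice sub[::3] selects indices [0] (0->18), giving [18].

[18]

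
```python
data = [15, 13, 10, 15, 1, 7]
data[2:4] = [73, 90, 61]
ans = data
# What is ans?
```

data starts as [15, 13, 10, 15, 1, 7] (length 6). The slice data[2:4] covers indices [2, 3] with values [10, 15]. Replacing that slice with [73, 90, 61] (different length) produces [15, 13, 73, 90, 61, 1, 7].

[15, 13, 73, 90, 61, 1, 7]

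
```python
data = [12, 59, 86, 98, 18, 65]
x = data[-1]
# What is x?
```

data has length 6. Negative index -1 maps to positive index 6 + (-1) = 5. data[5] = 65.

65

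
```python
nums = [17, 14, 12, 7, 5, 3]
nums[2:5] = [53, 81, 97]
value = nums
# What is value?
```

nums starts as [17, 14, 12, 7, 5, 3] (length 6). The slice nums[2:5] covers indices [2, 3, 4] with values [12, 7, 5]. Replacing that slice with [53, 81, 97] (same length) produces [17, 14, 53, 81, 97, 3].

[17, 14, 53, 81, 97, 3]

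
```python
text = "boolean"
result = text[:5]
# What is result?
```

text has length 7. The slice text[:5] selects indices [0, 1, 2, 3, 4] (0->'b', 1->'o', 2->'o', 3->'l', 4->'e'), giving 'boole'.

'boole'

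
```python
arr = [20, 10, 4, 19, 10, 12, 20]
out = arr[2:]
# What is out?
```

arr has length 7. The slice arr[2:] selects indices [2, 3, 4, 5, 6] (2->4, 3->19, 4->10, 5->12, 6->20), giving [4, 19, 10, 12, 20].

[4, 19, 10, 12, 20]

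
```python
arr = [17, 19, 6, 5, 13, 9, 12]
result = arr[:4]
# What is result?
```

arr has length 7. The slice arr[:4] selects indices [0, 1, 2, 3] (0->17, 1->19, 2->6, 3->5), giving [17, 19, 6, 5].

[17, 19, 6, 5]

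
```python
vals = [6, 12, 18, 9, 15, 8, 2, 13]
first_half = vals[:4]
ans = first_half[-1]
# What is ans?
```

vals has length 8. The slice vals[:4] selects indices [0, 1, 2, 3] (0->6, 1->12, 2->18, 3->9), giving [6, 12, 18, 9]. So first_half = [6, 12, 18, 9]. Then first_half[-1] = 9.

9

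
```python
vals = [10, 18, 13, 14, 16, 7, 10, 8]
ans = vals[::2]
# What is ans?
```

vals has length 8. The slice vals[::2] selects indices [0, 2, 4, 6] (0->10, 2->13, 4->16, 6->10), giving [10, 13, 16, 10].

[10, 13, 16, 10]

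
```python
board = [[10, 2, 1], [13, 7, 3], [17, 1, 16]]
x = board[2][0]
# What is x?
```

board[2] = [17, 1, 16]. Taking column 0 of that row yields 17.

17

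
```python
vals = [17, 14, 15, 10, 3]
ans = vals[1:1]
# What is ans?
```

vals has length 5. The slice vals[1:1] resolves to an empty index range, so the result is [].

[]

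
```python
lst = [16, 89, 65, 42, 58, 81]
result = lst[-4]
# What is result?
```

lst has length 6. Negative index -4 maps to positive index 6 + (-4) = 2. lst[2] = 65.

65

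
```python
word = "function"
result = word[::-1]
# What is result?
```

word has length 8. The slice word[::-1] selects indices [7, 6, 5, 4, 3, 2, 1, 0] (7->'n', 6->'o', 5->'i', 4->'t', 3->'c', 2->'n', 1->'u', 0->'f'), giving 'noitcnuf'.

'noitcnuf'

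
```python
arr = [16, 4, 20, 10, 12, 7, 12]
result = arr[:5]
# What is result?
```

arr has length 7. The slice arr[:5] selects indices [0, 1, 2, 3, 4] (0->16, 1->4, 2->20, 3->10, 4->12), giving [16, 4, 20, 10, 12].

[16, 4, 20, 10, 12]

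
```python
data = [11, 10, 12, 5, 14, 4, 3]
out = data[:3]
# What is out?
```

data has length 7. The slice data[:3] selects indices [0, 1, 2] (0->11, 1->10, 2->12), giving [11, 10, 12].

[11, 10, 12]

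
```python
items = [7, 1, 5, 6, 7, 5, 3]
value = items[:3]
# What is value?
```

items has length 7. The slice items[:3] selects indices [0, 1, 2] (0->7, 1->1, 2->5), giving [7, 1, 5].

[7, 1, 5]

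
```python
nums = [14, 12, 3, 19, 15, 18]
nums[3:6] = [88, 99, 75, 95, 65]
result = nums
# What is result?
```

nums starts as [14, 12, 3, 19, 15, 18] (length 6). The slice nums[3:6] covers indices [3, 4, 5] with values [19, 15, 18]. Replacing that slice with [88, 99, 75, 95, 65] (different length) produces [14, 12, 3, 88, 99, 75, 95, 65].

[14, 12, 3, 88, 99, 75, 95, 65]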